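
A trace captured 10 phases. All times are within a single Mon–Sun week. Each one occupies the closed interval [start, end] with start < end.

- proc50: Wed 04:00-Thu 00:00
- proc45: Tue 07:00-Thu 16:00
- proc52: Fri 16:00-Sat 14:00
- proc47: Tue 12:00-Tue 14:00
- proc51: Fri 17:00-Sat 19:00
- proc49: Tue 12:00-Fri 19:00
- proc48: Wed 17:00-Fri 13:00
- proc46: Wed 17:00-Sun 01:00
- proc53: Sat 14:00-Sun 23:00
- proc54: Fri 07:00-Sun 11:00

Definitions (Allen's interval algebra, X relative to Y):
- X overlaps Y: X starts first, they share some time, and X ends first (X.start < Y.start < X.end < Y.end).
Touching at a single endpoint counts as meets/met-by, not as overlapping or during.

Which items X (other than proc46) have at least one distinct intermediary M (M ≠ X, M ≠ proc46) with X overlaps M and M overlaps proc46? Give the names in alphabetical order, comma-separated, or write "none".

Target proc46 = [Wed 17:00, Sun 01:00].
Intermediaries M with M overlaps proc46: proc45, proc49, proc50.
Via proc45 — items with X overlaps proc45: none.
Via proc49 — items with X overlaps proc49: proc45.
Via proc50 — items with X overlaps proc50: none.
Union: proc45.

proc45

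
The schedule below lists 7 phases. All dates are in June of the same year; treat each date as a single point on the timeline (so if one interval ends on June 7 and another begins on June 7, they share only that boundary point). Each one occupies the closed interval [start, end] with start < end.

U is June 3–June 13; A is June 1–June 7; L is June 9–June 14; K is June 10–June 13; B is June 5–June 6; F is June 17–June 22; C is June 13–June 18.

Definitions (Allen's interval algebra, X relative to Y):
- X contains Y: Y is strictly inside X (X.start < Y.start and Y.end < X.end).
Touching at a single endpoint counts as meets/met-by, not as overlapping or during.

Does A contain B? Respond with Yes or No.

Yes

A = [June 1, June 7], B = [June 5, June 6].
Actual relation of A to B: contains.
Asked whether 'contains' holds → Yes.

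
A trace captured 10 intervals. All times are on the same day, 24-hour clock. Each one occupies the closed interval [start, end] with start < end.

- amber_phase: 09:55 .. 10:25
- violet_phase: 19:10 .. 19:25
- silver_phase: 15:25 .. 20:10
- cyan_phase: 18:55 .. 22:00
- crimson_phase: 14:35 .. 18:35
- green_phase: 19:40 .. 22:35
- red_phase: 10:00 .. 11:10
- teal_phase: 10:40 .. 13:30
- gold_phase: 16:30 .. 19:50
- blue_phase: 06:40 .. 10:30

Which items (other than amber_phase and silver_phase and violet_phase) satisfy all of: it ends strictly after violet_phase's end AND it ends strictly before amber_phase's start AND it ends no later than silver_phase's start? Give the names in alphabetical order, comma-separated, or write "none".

none

Conditions: its end is strictly after violet_phase's end (X.end > 19:25) AND its end is strictly before amber_phase's start (X.end < 09:55) AND its end is no later than silver_phase's start (X.end <= 15:25).
blue_phase: end 10:30 > 19:25? ✗; end 10:30 < 09:55? ✗; end 10:30 <= 15:25? ✓ → no.
crimson_phase: end 18:35 > 19:25? ✗; end 18:35 < 09:55? ✗; end 18:35 <= 15:25? ✗ → no.
cyan_phase: end 22:00 > 19:25? ✓; end 22:00 < 09:55? ✗; end 22:00 <= 15:25? ✗ → no.
gold_phase: end 19:50 > 19:25? ✓; end 19:50 < 09:55? ✗; end 19:50 <= 15:25? ✗ → no.
green_phase: end 22:35 > 19:25? ✓; end 22:35 < 09:55? ✗; end 22:35 <= 15:25? ✗ → no.
red_phase: end 11:10 > 19:25? ✗; end 11:10 < 09:55? ✗; end 11:10 <= 15:25? ✓ → no.
teal_phase: end 13:30 > 19:25? ✗; end 13:30 < 09:55? ✗; end 13:30 <= 15:25? ✓ → no.
Result: none.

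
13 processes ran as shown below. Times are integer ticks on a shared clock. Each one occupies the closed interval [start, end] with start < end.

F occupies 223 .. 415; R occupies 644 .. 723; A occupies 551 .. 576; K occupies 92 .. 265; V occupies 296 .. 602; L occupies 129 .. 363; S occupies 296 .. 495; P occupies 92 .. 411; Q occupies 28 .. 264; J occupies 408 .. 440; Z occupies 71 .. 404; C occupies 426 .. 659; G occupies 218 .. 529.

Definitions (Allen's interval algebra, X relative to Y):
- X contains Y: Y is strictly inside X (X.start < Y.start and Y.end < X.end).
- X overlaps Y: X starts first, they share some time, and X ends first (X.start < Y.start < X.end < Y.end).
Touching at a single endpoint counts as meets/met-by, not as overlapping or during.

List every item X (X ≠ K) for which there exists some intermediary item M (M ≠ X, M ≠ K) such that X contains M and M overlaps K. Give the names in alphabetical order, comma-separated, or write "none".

none

Target K = [92, 265].
Intermediaries M with M overlaps K: Q.
Via Q — items with X contains Q: none.
Union: none.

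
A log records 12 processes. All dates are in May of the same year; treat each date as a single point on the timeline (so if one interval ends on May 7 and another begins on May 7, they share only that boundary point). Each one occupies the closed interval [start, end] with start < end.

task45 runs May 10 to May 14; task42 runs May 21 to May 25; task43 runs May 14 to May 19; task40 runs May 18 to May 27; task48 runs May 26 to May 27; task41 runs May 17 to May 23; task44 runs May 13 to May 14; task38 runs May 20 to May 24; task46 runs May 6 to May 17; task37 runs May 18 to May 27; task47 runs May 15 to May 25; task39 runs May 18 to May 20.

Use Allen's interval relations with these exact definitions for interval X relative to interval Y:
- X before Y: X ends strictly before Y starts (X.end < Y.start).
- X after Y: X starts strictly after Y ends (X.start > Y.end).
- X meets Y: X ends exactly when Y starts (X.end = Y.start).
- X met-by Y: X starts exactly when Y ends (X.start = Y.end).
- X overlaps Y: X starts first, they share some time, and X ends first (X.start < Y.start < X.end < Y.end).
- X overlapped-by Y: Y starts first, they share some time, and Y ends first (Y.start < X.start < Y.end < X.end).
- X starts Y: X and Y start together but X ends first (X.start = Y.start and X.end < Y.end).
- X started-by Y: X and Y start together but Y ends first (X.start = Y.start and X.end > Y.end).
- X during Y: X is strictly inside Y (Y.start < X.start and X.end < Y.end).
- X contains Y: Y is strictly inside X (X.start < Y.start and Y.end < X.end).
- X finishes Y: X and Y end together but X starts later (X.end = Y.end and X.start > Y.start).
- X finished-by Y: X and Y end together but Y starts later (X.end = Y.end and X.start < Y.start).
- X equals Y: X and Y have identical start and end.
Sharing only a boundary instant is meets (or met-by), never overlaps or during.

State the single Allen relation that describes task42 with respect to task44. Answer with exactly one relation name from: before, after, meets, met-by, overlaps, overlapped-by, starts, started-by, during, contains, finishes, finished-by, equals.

task42 = [May 21, May 25]; task44 = [May 13, May 14].
Compare endpoints: task42.start > task44.start, task42.start > task44.end, task42.end > task44.start, task42.end > task44.end.
That pattern is 'after'.

after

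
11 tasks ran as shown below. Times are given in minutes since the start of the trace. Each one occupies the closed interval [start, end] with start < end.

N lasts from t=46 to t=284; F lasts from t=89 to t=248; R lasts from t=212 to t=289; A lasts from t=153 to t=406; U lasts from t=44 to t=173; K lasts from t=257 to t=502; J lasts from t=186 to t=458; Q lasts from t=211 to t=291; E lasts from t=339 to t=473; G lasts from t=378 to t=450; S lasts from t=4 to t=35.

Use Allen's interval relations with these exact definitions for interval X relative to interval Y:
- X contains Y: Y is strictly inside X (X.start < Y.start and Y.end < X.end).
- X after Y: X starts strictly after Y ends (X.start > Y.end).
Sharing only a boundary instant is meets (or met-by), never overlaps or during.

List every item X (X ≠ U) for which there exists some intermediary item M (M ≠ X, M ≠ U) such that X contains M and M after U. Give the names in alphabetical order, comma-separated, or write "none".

Target U = [t=44, t=173].
Intermediaries M with M after U: E, G, J, K, Q, R.
Via E — items with X contains E: K.
Via G — items with X contains G: E, J, K.
Via J — items with X contains J: none.
Via K — items with X contains K: none.
Via Q — items with X contains Q: A, J.
Via R — items with X contains R: A, J, Q.
Union: A, E, J, K, Q.

A, E, J, K, Q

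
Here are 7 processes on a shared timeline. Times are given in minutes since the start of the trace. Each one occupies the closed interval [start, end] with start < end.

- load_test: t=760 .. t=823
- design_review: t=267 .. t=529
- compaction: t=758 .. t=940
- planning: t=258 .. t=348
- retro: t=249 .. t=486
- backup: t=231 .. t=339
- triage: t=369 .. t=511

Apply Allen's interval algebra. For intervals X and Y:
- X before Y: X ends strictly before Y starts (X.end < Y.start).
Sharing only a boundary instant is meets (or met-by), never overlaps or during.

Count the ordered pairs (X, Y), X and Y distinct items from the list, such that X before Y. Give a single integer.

Checking all 42 ordered pairs for relation 'before'; matching pairs in alphabetical order:
(backup, compaction): backup before compaction ✓
(backup, load_test): backup before load_test ✓
(backup, triage): backup before triage ✓
(design_review, compaction): design_review before compaction ✓
(design_review, load_test): design_review before load_test ✓
(planning, compaction): planning before compaction ✓
(planning, load_test): planning before load_test ✓
(planning, triage): planning before triage ✓
(retro, compaction): retro before compaction ✓
(retro, load_test): retro before load_test ✓
(triage, compaction): triage before compaction ✓
(triage, load_test): triage before load_test ✓
Count: 12.

12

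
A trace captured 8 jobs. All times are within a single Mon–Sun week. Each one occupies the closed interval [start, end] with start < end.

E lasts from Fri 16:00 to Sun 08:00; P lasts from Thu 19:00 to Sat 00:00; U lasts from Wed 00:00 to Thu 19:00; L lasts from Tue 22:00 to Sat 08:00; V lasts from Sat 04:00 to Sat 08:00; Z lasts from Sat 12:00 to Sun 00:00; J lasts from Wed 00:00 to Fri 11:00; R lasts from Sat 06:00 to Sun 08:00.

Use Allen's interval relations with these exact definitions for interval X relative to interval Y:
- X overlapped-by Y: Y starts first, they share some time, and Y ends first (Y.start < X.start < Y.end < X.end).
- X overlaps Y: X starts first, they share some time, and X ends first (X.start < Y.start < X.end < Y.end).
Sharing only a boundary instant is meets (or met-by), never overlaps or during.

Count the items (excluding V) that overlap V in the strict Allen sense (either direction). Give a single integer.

Target V = [Sat 04:00, Sat 08:00].
E [Fri 16:00, Sun 08:00] → contains → no.
J [Wed 00:00, Fri 11:00] → before → no.
L [Tue 22:00, Sat 08:00] → finished-by → no.
P [Thu 19:00, Sat 00:00] → before → no.
R [Sat 06:00, Sun 08:00] → overlapped-by → counts.
U [Wed 00:00, Thu 19:00] → before → no.
Z [Sat 12:00, Sun 00:00] → after → no.
Total: 1.

1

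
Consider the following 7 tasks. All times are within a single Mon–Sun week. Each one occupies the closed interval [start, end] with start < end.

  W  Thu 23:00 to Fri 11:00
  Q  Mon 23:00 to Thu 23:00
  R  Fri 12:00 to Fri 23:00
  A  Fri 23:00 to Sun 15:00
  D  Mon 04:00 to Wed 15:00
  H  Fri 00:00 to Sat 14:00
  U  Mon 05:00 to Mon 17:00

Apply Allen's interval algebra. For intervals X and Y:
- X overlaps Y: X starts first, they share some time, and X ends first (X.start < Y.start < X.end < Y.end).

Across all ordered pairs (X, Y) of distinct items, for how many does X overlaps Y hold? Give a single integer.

3

Checking all 42 ordered pairs for relation 'overlaps'; matching pairs in alphabetical order:
(D, Q): D overlaps Q ✓
(H, A): H overlaps A ✓
(W, H): W overlaps H ✓
Count: 3.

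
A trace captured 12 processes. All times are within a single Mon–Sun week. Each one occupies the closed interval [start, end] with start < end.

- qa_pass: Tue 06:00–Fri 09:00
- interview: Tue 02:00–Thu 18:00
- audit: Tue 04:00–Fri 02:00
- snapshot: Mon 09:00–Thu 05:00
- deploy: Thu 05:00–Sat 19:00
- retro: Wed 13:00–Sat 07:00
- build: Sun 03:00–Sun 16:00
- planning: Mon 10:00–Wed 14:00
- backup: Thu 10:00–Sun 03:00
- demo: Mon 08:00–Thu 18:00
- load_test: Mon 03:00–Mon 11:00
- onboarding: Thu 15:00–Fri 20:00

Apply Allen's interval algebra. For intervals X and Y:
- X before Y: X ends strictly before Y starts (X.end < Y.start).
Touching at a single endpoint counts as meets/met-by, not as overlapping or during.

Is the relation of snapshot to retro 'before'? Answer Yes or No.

snapshot = [Mon 09:00, Thu 05:00], retro = [Wed 13:00, Sat 07:00].
Actual relation of snapshot to retro: overlaps.
Asked whether 'before' holds → No.

No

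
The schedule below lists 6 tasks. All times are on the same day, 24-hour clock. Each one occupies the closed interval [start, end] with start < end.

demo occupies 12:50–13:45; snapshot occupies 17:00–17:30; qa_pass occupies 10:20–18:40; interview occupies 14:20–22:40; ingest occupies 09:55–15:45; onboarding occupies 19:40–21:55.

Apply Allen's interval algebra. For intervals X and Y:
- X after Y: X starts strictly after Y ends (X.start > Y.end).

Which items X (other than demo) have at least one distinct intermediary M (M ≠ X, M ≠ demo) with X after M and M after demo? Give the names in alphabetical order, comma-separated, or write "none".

onboarding

Target demo = [12:50, 13:45].
Intermediaries M with M after demo: interview, onboarding, snapshot.
Via interview — items with X after interview: none.
Via onboarding — items with X after onboarding: none.
Via snapshot — items with X after snapshot: onboarding.
Union: onboarding.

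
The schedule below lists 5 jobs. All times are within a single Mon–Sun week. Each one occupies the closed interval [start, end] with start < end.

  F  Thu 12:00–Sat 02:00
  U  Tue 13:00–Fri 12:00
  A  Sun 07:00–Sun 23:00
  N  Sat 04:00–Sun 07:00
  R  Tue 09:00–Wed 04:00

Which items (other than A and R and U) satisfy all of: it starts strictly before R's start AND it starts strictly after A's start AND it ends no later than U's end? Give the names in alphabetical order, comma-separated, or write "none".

none

Conditions: its start is strictly before R's start (X.start < Tue 09:00) AND its start is strictly after A's start (X.start > Sun 07:00) AND its end is no later than U's end (X.end <= Fri 12:00).
F: start Thu 12:00 < Tue 09:00? ✗; start Thu 12:00 > Sun 07:00? ✗; end Sat 02:00 <= Fri 12:00? ✗ → no.
N: start Sat 04:00 < Tue 09:00? ✗; start Sat 04:00 > Sun 07:00? ✗; end Sun 07:00 <= Fri 12:00? ✗ → no.
Result: none.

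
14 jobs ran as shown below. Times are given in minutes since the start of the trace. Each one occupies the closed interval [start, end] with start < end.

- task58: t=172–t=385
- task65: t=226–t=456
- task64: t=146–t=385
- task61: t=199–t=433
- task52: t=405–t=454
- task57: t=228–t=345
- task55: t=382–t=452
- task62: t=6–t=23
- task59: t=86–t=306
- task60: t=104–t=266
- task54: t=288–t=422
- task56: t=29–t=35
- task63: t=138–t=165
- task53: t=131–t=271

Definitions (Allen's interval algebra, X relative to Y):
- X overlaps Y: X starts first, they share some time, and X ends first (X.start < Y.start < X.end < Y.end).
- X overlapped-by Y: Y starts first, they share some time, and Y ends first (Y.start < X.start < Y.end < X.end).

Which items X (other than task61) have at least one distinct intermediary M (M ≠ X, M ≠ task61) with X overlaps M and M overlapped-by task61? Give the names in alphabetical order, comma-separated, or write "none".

task53, task54, task55, task58, task59, task60, task64

Target task61 = [t=199, t=433].
Intermediaries M with M overlapped-by task61: task52, task55, task65.
Via task52 — items with X overlaps task52: task54, task55.
Via task55 — items with X overlaps task55: task54, task58, task64.
Via task65 — items with X overlaps task65: task53, task58, task59, task60, task64.
Union: task53, task54, task55, task58, task59, task60, task64.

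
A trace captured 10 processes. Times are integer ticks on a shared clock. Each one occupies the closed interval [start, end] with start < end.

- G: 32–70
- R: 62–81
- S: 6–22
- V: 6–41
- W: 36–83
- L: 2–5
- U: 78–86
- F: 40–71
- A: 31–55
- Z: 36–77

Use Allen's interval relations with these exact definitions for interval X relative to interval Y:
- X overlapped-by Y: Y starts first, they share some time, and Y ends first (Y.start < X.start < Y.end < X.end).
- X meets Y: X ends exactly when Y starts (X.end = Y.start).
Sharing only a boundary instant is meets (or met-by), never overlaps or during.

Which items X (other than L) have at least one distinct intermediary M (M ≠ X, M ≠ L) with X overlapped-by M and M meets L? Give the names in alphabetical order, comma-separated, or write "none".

none

Target L = [2, 5].
Intermediaries M with M meets L: none.
Union: none.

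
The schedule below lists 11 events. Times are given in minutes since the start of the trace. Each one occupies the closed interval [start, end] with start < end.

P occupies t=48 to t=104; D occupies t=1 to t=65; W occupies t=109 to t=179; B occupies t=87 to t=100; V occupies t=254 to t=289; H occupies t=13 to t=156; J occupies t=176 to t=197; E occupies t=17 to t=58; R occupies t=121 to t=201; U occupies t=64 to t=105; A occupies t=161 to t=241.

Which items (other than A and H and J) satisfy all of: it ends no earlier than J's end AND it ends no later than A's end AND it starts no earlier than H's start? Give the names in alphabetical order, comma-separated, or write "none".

Conditions: its end is no earlier than J's end (X.end >= t=197) AND its end is no later than A's end (X.end <= t=241) AND its start is no earlier than H's start (X.start >= t=13).
B: end t=100 >= t=197? ✗; end t=100 <= t=241? ✓; start t=87 >= t=13? ✓ → no.
D: end t=65 >= t=197? ✗; end t=65 <= t=241? ✓; start t=1 >= t=13? ✗ → no.
E: end t=58 >= t=197? ✗; end t=58 <= t=241? ✓; start t=17 >= t=13? ✓ → no.
P: end t=104 >= t=197? ✗; end t=104 <= t=241? ✓; start t=48 >= t=13? ✓ → no.
R: end t=201 >= t=197? ✓; end t=201 <= t=241? ✓; start t=121 >= t=13? ✓ → yes.
U: end t=105 >= t=197? ✗; end t=105 <= t=241? ✓; start t=64 >= t=13? ✓ → no.
V: end t=289 >= t=197? ✓; end t=289 <= t=241? ✗; start t=254 >= t=13? ✓ → no.
W: end t=179 >= t=197? ✗; end t=179 <= t=241? ✓; start t=109 >= t=13? ✓ → no.
Result: R.

R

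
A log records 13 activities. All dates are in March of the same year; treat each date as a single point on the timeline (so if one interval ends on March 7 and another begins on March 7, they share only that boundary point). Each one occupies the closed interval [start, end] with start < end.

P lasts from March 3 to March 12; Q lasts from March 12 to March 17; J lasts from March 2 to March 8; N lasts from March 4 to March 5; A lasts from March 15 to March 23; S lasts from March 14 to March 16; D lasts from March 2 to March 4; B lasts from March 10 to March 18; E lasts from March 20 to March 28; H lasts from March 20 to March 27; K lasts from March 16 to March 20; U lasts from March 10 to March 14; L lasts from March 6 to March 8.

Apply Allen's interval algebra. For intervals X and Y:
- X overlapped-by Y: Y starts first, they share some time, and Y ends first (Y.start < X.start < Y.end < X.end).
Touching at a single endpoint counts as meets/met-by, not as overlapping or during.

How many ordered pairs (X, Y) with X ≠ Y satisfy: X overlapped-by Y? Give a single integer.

Checking all 156 ordered pairs for relation 'overlapped-by'; matching pairs in alphabetical order:
(A, B): A overlapped-by B ✓
(A, Q): A overlapped-by Q ✓
(A, S): A overlapped-by S ✓
(B, P): B overlapped-by P ✓
(E, A): E overlapped-by A ✓
(H, A): H overlapped-by A ✓
(K, B): K overlapped-by B ✓
(K, Q): K overlapped-by Q ✓
(P, D): P overlapped-by D ✓
(P, J): P overlapped-by J ✓
(Q, U): Q overlapped-by U ✓
(U, P): U overlapped-by P ✓
Count: 12.

12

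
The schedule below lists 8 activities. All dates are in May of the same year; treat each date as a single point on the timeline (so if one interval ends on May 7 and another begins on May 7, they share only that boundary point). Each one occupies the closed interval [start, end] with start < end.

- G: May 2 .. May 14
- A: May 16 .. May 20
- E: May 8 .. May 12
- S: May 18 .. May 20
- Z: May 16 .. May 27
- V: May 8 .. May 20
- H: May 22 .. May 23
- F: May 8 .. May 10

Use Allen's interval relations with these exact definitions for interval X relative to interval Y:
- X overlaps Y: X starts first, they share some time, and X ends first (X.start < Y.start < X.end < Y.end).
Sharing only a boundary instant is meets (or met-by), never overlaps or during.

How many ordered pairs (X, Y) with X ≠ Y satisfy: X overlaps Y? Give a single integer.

2

Checking all 56 ordered pairs for relation 'overlaps'; matching pairs in alphabetical order:
(G, V): G overlaps V ✓
(V, Z): V overlaps Z ✓
Count: 2.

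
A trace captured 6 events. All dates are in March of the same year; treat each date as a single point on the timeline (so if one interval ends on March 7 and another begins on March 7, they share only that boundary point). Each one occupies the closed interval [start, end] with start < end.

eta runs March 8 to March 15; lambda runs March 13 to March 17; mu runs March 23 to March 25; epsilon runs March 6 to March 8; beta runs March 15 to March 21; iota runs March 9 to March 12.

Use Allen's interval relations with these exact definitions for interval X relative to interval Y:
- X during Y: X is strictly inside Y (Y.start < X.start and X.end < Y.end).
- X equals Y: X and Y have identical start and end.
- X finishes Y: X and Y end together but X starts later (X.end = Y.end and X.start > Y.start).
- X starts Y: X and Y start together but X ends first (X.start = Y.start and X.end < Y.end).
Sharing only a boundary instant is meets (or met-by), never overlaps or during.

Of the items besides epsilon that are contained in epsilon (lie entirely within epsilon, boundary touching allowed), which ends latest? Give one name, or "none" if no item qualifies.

none

Target epsilon = [March 6, March 8].
beta [March 15, March 21] → after → excluded.
eta [March 8, March 15] → met-by → excluded.
iota [March 9, March 12] → after → excluded.
lambda [March 13, March 17] → after → excluded.
mu [March 23, March 25] → after → excluded.
No candidates → none.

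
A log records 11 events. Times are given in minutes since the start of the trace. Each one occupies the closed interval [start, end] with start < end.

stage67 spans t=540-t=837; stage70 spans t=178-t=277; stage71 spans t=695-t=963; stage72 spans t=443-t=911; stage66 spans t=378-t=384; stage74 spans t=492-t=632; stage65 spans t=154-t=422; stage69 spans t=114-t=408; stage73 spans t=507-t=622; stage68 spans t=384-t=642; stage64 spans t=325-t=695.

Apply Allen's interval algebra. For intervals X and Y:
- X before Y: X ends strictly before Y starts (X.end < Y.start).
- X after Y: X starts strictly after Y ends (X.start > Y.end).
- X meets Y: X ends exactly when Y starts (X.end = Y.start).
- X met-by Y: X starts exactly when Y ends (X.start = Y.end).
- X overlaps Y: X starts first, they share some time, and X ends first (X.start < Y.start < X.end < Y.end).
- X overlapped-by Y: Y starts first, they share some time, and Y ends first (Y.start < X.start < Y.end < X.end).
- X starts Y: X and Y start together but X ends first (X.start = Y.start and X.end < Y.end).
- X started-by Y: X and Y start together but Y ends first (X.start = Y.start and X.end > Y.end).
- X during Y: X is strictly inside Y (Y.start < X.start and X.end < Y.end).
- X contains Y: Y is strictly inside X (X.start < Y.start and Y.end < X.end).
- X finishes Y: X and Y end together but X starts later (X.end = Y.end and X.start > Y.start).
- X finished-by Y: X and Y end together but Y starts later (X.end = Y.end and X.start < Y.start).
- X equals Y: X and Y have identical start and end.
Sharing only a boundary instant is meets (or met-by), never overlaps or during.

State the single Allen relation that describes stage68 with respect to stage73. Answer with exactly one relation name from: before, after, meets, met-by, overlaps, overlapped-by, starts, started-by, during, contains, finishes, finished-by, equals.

contains

stage68 = [t=384, t=642]; stage73 = [t=507, t=622].
Compare endpoints: stage68.start < stage73.start, stage68.start < stage73.end, stage68.end > stage73.start, stage68.end > stage73.end.
That pattern is 'contains'.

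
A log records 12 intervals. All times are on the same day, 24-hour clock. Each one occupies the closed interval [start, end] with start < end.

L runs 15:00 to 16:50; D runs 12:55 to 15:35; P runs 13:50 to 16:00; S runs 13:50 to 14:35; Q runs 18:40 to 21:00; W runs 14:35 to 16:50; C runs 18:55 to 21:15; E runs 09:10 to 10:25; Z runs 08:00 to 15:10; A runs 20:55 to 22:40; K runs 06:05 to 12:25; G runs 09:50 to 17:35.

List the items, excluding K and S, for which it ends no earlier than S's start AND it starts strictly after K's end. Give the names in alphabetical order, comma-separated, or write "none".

Conditions: its end is no earlier than S's start (X.end >= 13:50) AND its start is strictly after K's end (X.start > 12:25).
A: end 22:40 >= 13:50? ✓; start 20:55 > 12:25? ✓ → yes.
C: end 21:15 >= 13:50? ✓; start 18:55 > 12:25? ✓ → yes.
D: end 15:35 >= 13:50? ✓; start 12:55 > 12:25? ✓ → yes.
E: end 10:25 >= 13:50? ✗; start 09:10 > 12:25? ✗ → no.
G: end 17:35 >= 13:50? ✓; start 09:50 > 12:25? ✗ → no.
L: end 16:50 >= 13:50? ✓; start 15:00 > 12:25? ✓ → yes.
P: end 16:00 >= 13:50? ✓; start 13:50 > 12:25? ✓ → yes.
Q: end 21:00 >= 13:50? ✓; start 18:40 > 12:25? ✓ → yes.
W: end 16:50 >= 13:50? ✓; start 14:35 > 12:25? ✓ → yes.
Z: end 15:10 >= 13:50? ✓; start 08:00 > 12:25? ✗ → no.
Result: A, C, D, L, P, Q, W.

A, C, D, L, P, Q, W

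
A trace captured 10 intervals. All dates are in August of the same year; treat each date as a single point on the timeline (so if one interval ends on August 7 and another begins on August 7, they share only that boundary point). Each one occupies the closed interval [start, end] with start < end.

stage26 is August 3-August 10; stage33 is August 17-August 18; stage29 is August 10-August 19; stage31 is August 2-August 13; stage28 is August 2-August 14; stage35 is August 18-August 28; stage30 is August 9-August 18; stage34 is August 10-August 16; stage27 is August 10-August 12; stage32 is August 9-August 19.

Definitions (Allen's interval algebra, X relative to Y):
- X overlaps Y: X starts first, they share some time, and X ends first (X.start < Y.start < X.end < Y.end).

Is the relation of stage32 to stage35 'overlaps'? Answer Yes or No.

stage32 = [August 9, August 19], stage35 = [August 18, August 28].
Actual relation of stage32 to stage35: overlaps.
Asked whether 'overlaps' holds → Yes.

Yes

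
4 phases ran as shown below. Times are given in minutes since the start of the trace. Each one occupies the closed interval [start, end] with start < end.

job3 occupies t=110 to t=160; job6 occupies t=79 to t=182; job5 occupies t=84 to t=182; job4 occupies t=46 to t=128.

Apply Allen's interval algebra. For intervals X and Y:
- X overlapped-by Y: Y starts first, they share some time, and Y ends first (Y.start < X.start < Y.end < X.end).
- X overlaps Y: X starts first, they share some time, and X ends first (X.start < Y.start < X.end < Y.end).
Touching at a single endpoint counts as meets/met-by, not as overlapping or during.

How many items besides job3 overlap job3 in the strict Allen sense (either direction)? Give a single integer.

1

Target job3 = [t=110, t=160].
job4 [t=46, t=128] → overlaps → counts.
job5 [t=84, t=182] → contains → no.
job6 [t=79, t=182] → contains → no.
Total: 1.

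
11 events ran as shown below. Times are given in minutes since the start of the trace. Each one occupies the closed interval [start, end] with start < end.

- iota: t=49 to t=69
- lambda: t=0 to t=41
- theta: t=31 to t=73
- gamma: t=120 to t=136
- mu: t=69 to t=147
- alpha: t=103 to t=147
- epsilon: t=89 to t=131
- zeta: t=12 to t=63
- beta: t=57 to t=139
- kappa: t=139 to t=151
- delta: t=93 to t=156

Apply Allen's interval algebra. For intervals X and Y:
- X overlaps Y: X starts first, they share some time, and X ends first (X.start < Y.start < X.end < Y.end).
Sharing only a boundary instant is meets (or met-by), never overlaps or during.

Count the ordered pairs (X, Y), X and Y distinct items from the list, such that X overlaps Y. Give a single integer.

17

Checking all 110 ordered pairs for relation 'overlaps'; matching pairs in alphabetical order:
(alpha, kappa): alpha overlaps kappa ✓
(beta, alpha): beta overlaps alpha ✓
(beta, delta): beta overlaps delta ✓
(beta, mu): beta overlaps mu ✓
(epsilon, alpha): epsilon overlaps alpha ✓
(epsilon, delta): epsilon overlaps delta ✓
(epsilon, gamma): epsilon overlaps gamma ✓
(iota, beta): iota overlaps beta ✓
(lambda, theta): lambda overlaps theta ✓
(lambda, zeta): lambda overlaps zeta ✓
(mu, delta): mu overlaps delta ✓
(mu, kappa): mu overlaps kappa ✓
(theta, beta): theta overlaps beta ✓
(theta, mu): theta overlaps mu ✓
(zeta, beta): zeta overlaps beta ✓
(zeta, iota): zeta overlaps iota ✓
(zeta, theta): zeta overlaps theta ✓
Count: 17.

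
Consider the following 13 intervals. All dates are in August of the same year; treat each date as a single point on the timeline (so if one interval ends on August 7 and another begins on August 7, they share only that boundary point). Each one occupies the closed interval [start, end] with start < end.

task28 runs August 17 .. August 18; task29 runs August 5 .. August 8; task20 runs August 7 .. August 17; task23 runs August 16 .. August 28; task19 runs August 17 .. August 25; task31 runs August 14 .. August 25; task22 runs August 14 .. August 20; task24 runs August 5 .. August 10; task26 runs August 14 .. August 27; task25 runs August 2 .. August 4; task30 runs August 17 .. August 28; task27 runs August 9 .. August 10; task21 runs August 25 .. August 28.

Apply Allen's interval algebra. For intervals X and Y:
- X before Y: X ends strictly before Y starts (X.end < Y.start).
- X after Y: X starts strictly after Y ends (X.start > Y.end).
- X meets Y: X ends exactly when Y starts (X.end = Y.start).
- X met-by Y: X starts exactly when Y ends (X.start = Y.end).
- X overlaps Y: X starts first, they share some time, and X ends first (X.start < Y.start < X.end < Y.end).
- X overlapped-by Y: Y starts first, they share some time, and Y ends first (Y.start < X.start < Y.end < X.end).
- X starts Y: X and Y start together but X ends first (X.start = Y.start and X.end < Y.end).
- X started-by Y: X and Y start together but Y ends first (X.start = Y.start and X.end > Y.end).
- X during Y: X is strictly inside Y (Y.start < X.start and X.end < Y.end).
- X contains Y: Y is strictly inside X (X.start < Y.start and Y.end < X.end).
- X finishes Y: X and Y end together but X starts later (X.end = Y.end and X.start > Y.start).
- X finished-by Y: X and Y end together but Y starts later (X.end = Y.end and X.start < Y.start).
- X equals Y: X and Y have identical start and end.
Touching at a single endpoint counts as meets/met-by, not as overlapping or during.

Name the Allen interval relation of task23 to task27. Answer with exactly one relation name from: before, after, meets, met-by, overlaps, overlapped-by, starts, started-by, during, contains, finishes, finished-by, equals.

after

task23 = [August 16, August 28]; task27 = [August 9, August 10].
Compare endpoints: task23.start > task27.start, task23.start > task27.end, task23.end > task27.start, task23.end > task27.end.
That pattern is 'after'.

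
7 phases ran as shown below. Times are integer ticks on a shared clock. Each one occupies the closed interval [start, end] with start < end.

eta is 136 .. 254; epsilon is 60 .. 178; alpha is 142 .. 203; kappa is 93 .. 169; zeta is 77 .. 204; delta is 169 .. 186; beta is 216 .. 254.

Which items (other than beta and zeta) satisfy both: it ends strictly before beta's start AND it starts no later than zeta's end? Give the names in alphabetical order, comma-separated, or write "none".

alpha, delta, epsilon, kappa

Conditions: its end is strictly before beta's start (X.end < 216) AND its start is no later than zeta's end (X.start <= 204).
alpha: end 203 < 216? ✓; start 142 <= 204? ✓ → yes.
delta: end 186 < 216? ✓; start 169 <= 204? ✓ → yes.
epsilon: end 178 < 216? ✓; start 60 <= 204? ✓ → yes.
eta: end 254 < 216? ✗; start 136 <= 204? ✓ → no.
kappa: end 169 < 216? ✓; start 93 <= 204? ✓ → yes.
Result: alpha, delta, epsilon, kappa.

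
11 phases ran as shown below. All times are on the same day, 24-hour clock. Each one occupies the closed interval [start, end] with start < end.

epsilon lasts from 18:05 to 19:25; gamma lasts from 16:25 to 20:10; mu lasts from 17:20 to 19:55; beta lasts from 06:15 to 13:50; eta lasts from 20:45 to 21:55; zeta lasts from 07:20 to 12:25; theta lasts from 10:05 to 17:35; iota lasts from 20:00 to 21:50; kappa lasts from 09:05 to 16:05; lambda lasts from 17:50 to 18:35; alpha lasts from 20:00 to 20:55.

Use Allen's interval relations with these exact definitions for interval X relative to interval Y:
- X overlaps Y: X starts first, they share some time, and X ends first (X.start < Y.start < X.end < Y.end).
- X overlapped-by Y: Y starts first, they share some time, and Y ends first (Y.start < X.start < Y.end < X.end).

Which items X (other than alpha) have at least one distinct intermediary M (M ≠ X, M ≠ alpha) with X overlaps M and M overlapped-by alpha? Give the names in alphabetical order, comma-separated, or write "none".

iota

Target alpha = [20:00, 20:55].
Intermediaries M with M overlapped-by alpha: eta.
Via eta — items with X overlaps eta: iota.
Union: iota.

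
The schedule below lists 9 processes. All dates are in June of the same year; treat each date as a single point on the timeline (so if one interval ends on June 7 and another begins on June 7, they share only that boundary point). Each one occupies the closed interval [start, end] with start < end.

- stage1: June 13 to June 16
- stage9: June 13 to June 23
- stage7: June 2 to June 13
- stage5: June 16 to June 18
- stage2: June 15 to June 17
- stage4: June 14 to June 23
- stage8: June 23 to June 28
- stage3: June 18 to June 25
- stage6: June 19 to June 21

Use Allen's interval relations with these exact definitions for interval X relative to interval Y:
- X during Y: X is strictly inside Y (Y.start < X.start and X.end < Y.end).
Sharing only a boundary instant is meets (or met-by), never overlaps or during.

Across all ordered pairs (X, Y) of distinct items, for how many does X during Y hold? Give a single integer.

7

Checking all 72 ordered pairs for relation 'during'; matching pairs in alphabetical order:
(stage2, stage4): stage2 during stage4 ✓
(stage2, stage9): stage2 during stage9 ✓
(stage5, stage4): stage5 during stage4 ✓
(stage5, stage9): stage5 during stage9 ✓
(stage6, stage3): stage6 during stage3 ✓
(stage6, stage4): stage6 during stage4 ✓
(stage6, stage9): stage6 during stage9 ✓
Count: 7.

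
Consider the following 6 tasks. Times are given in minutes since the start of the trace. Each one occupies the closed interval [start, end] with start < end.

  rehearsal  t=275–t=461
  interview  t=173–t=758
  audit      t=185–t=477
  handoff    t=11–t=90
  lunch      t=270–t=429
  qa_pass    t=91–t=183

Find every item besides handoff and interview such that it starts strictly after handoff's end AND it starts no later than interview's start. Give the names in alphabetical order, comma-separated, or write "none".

qa_pass

Conditions: its start is strictly after handoff's end (X.start > t=90) AND its start is no later than interview's start (X.start <= t=173).
audit: start t=185 > t=90? ✓; start t=185 <= t=173? ✗ → no.
lunch: start t=270 > t=90? ✓; start t=270 <= t=173? ✗ → no.
qa_pass: start t=91 > t=90? ✓; start t=91 <= t=173? ✓ → yes.
rehearsal: start t=275 > t=90? ✓; start t=275 <= t=173? ✗ → no.
Result: qa_pass.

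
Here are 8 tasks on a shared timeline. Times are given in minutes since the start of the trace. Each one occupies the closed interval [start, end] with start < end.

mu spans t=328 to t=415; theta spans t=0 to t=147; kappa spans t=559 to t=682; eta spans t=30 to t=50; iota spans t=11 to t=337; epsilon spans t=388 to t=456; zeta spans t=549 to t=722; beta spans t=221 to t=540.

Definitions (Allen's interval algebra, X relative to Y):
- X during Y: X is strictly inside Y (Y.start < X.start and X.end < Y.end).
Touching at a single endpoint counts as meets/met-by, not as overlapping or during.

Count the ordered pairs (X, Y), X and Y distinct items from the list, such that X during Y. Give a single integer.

5

Checking all 56 ordered pairs for relation 'during'; matching pairs in alphabetical order:
(epsilon, beta): epsilon during beta ✓
(eta, iota): eta during iota ✓
(eta, theta): eta during theta ✓
(kappa, zeta): kappa during zeta ✓
(mu, beta): mu during beta ✓
Count: 5.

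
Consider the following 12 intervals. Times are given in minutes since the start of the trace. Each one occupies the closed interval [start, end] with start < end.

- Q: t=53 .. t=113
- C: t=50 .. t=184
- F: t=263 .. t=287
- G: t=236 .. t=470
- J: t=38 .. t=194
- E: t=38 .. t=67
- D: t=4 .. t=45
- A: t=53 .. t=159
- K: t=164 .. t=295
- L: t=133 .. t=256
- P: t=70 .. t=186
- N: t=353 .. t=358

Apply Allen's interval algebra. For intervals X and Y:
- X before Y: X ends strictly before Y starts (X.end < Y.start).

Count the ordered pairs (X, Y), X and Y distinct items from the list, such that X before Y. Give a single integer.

37

Checking all 132 ordered pairs for relation 'before'; matching pairs in alphabetical order:
(A, F): A before F ✓
(A, G): A before G ✓
(A, K): A before K ✓
(A, N): A before N ✓
(C, F): C before F ✓
(C, G): C before G ✓
(C, N): C before N ✓
(D, A): D before A ✓
(D, C): D before C ✓
(D, F): D before F ✓
(D, G): D before G ✓
(D, K): D before K ✓
(D, L): D before L ✓
(D, N): D before N ✓
(D, P): D before P ✓
(D, Q): D before Q ✓
(E, F): E before F ✓
(E, G): E before G ✓
(E, K): E before K ✓
(E, L): E before L ✓
(E, N): E before N ✓
(E, P): E before P ✓
(F, N): F before N ✓
(J, F): J before F ✓
... plus 13 further pairs not listed.
Count: 37.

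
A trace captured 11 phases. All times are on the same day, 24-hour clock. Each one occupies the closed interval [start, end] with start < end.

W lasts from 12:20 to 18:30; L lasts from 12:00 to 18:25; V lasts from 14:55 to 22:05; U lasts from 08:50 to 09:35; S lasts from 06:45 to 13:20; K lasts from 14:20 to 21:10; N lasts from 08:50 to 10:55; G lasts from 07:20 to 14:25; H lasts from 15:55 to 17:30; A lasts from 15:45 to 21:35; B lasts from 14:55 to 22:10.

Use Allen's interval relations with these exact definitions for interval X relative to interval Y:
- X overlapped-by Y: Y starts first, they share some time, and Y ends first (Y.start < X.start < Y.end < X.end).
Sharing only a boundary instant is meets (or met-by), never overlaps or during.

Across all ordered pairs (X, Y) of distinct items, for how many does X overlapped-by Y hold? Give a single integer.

Checking all 110 ordered pairs for relation 'overlapped-by'; matching pairs in alphabetical order:
(A, K): A overlapped-by K ✓
(A, L): A overlapped-by L ✓
(A, W): A overlapped-by W ✓
(B, K): B overlapped-by K ✓
(B, L): B overlapped-by L ✓
(B, W): B overlapped-by W ✓
(G, S): G overlapped-by S ✓
(K, G): K overlapped-by G ✓
(K, L): K overlapped-by L ✓
(K, W): K overlapped-by W ✓
(L, G): L overlapped-by G ✓
(L, S): L overlapped-by S ✓
(V, K): V overlapped-by K ✓
(V, L): V overlapped-by L ✓
(V, W): V overlapped-by W ✓
(W, G): W overlapped-by G ✓
(W, L): W overlapped-by L ✓
(W, S): W overlapped-by S ✓
Count: 18.

18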